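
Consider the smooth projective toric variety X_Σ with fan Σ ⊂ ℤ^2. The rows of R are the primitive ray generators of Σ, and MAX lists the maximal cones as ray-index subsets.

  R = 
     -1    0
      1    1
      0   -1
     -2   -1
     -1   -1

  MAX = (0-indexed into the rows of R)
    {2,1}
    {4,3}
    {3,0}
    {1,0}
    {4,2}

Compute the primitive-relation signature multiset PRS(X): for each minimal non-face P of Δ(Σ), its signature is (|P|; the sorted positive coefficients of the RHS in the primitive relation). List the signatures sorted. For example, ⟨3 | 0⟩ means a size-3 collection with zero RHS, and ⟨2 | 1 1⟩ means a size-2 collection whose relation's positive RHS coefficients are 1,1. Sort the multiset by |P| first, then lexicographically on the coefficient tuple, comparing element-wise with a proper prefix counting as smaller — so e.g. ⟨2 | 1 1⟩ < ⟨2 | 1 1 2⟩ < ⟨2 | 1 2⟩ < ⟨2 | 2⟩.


Primitive collections (5):

  P={1,4}:  v_{1} + v_{4} = 0  ⇒ sig = ⟨2 | 0⟩
  P={0,2}:  v_{0} + v_{2} = v_{4}  ⇒ sig = ⟨2 | 1⟩
  P={0,4}:  v_{0} + v_{4} = v_{3}  ⇒ sig = ⟨2 | 1⟩
  P={1,3}:  v_{1} + v_{3} = v_{0}  ⇒ sig = ⟨2 | 1⟩
  P={2,3}:  v_{2} + v_{3} = 2·v_{4}  ⇒ sig = ⟨2 | 2⟩

Signatures (|P|; sorted positive RHS coefficients), sorted:
    ⟨2 | 0⟩
    ⟨2 | 1⟩
    ⟨2 | 1⟩
    ⟨2 | 1⟩
    ⟨2 | 2⟩


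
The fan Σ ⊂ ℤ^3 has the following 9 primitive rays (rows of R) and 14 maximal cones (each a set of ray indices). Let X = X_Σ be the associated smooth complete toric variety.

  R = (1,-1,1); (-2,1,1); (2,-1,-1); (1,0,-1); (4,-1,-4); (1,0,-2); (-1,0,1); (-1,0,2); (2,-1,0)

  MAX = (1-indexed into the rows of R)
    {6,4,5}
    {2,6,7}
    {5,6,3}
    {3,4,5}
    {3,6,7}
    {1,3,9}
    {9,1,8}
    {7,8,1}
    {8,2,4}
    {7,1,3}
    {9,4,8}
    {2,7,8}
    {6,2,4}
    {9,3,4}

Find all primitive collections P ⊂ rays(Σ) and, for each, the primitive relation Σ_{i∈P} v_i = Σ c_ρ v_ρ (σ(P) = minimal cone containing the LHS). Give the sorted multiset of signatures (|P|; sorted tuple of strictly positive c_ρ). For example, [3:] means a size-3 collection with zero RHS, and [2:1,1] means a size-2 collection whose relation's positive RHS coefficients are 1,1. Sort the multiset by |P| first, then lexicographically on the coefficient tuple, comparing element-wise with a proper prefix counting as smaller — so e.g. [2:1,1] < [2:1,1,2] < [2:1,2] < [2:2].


Primitive collections (16):

  {2,3}:  v_{2} + v_{3} = 0 — sig = [2:]
  {4,7}:  v_{4} + v_{7} = 0 — sig = [2:]
  {6,8}:  v_{6} + v_{8} = 0 — sig = [2:]
  {1,2}:  v_{1} + v_{2} = v_{8} — sig = [2:1]
  {1,4}:  v_{1} + v_{4} = v_{9} — sig = [2:1]
  {1,6}:  v_{1} + v_{6} = v_{3} — sig = [2:1]
  {3,8}:  v_{3} + v_{8} = v_{1} — sig = [2:1]
  {7,9}:  v_{7} + v_{9} = v_{1} — sig = [2:1]
  {2,5}:  v_{2} + v_{5} = v_{4} + v_{6} — sig = [2:1,1]
  {2,9}:  v_{2} + v_{9} = v_{4} + v_{8} — sig = [2:1,1]
  {5,7}:  v_{5} + v_{7} = v_{3} + v_{6} — sig = [2:1,1]
  {5,8}:  v_{5} + v_{8} = v_{3} + v_{4} — sig = [2:1,1]
  {6,9}:  v_{6} + v_{9} = v_{3} + v_{4} — sig = [2:1,1]
  {1,5}:  v_{1} + v_{5} = 2·v_{3} + v_{4} — sig = [2:1,2]
  {5,9}:  v_{5} + v_{9} = 2·v_{3} + 2·v_{4} — sig = [2:2,2]
  {3,4,6}:  v_{3} + v_{4} + v_{6} = v_{5} — sig = [3:1]

Sorted signature multiset PRS(X):
{ [2:] ×3,  [2:1] ×5,  [2:1,1] ×5,  [2:1,2],  [2:2,2],  [3:1] }


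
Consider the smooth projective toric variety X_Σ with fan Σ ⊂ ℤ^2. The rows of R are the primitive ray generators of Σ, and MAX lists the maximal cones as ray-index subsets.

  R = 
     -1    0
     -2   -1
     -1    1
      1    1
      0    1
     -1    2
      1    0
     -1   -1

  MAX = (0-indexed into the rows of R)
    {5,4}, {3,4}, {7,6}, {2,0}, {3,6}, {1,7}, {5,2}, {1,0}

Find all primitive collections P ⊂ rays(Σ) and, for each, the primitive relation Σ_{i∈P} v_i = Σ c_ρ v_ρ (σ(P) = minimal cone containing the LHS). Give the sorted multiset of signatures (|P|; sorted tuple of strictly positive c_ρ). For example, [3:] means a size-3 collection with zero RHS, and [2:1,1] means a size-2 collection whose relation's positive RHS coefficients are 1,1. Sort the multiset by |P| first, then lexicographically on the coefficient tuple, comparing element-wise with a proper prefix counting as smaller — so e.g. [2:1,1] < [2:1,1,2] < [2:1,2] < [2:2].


The 20 primitive collections of Σ (r=8, n=2):

  • {0,6}:  v_{0} + v_{6} = 0 ; sig = [2:]
  • {3,7}:  v_{3} + v_{7} = 0 ; sig = [2:]
  • {0,3}:  v_{0} + v_{3} = v_{4} ; sig = [2:1]
  • {0,4}:  v_{0} + v_{4} = v_{2} ; sig = [2:1]
  • {0,7}:  v_{0} + v_{7} = v_{1} ; sig = [2:1]
  • {1,3}:  v_{1} + v_{3} = v_{0} ; sig = [2:1]
  • {1,6}:  v_{1} + v_{6} = v_{7} ; sig = [2:1]
  • {2,4}:  v_{2} + v_{4} = v_{5} ; sig = [2:1]
  • {2,6}:  v_{2} + v_{6} = v_{4} ; sig = [2:1]
  • {4,6}:  v_{4} + v_{6} = v_{3} ; sig = [2:1]
  • {4,7}:  v_{4} + v_{7} = v_{0} ; sig = [2:1]
  • {5,7}:  v_{5} + v_{7} = v_{0} + v_{2} ; sig = [2:1,1]
  • {1,5}:  v_{1} + v_{5} = 2·v_{0} + v_{2} ; sig = [2:1,2]
  • {0,5}:  v_{0} + v_{5} = 2·v_{2} ; sig = [2:2]
  • {1,4}:  v_{1} + v_{4} = 2·v_{0} ; sig = [2:2]
  • {2,3}:  v_{2} + v_{3} = 2·v_{4} ; sig = [2:2]
  • {2,7}:  v_{2} + v_{7} = 2·v_{0} ; sig = [2:2]
  • {5,6}:  v_{5} + v_{6} = 2·v_{4} ; sig = [2:2]
  • {1,2}:  v_{1} + v_{2} = 3·v_{0} ; sig = [2:3]
  • {3,5}:  v_{3} + v_{5} = 3·v_{4} ; sig = [2:3]

Signatures (|P|; sorted positive RHS coefficients), sorted:
    |P|=2: 20 collections, coeffs (), (), (1), (1), (1), (1), (1), (1), (1), (1), (1), (1,1), (1,2), (2), (2), (2), (2), (2), (3), (3)


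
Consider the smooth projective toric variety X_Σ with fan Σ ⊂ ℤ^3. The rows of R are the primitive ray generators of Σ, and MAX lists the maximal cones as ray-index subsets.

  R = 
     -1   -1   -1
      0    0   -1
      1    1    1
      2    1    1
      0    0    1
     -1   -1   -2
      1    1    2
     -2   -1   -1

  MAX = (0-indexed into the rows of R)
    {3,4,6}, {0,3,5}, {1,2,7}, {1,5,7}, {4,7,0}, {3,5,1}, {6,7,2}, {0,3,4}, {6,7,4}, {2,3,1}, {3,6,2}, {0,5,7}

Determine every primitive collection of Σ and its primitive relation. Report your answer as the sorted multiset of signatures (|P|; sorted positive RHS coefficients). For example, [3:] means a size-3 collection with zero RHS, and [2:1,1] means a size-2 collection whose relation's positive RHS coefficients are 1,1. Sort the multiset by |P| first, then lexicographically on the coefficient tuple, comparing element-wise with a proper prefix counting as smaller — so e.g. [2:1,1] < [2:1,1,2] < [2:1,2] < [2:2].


Δ(Σ) — 8 vertices, 10 min non-faces:

  • {0,2}:  v_{0} + v_{2} = 0  →  sig = [2:]
  • {1,4}:  v_{1} + v_{4} = 0  →  sig = [2:]
  • {3,7}:  v_{3} + v_{7} = 0  →  sig = [2:]
  • {5,6}:  v_{5} + v_{6} = 0  →  sig = [2:]
  • {0,1}:  v_{0} + v_{1} = v_{5}  →  sig = [2:1]
  • {0,6}:  v_{0} + v_{6} = v_{4}  →  sig = [2:1]
  • {1,6}:  v_{1} + v_{6} = v_{2}  →  sig = [2:1]
  • {2,4}:  v_{2} + v_{4} = v_{6}  →  sig = [2:1]
  • {2,5}:  v_{2} + v_{5} = v_{1}  →  sig = [2:1]
  • {4,5}:  v_{4} + v_{5} = v_{0}  →  sig = [2:1]

Signatures (|P|; sorted positive RHS coefficients), sorted:
[[2:], [2:], [2:], [2:], [2:1], [2:1], [2:1], [2:1], [2:1], [2:1]]


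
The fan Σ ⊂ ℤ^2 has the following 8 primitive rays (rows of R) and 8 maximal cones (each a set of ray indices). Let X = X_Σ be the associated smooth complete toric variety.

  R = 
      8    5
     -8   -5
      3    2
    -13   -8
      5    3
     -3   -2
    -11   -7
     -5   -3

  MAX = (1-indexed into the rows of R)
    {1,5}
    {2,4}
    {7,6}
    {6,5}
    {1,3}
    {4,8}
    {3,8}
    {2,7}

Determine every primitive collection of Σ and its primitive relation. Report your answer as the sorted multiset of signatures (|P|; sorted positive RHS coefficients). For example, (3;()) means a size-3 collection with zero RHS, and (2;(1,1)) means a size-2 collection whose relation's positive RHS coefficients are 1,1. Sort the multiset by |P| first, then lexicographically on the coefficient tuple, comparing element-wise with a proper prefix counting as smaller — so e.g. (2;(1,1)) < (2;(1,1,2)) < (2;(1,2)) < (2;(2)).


Σ has 20 primitive collections:

  P={1,2}:  v_{1} + v_{2} = 0  ⇒ sig = (2;())
  P={3,6}:  v_{3} + v_{6} = 0  ⇒ sig = (2;())
  P={5,8}:  v_{5} + v_{8} = 0  ⇒ sig = (2;())
  P={1,4}:  v_{1} + v_{4} = v_{8}  ⇒ sig = (2;(1))
  P={1,6}:  v_{1} + v_{6} = v_{5}  ⇒ sig = (2;(1))
  P={1,7}:  v_{1} + v_{7} = v_{6}  ⇒ sig = (2;(1))
  P={1,8}:  v_{1} + v_{8} = v_{3}  ⇒ sig = (2;(1))
  P={2,3}:  v_{2} + v_{3} = v_{8}  ⇒ sig = (2;(1))
  P={2,5}:  v_{2} + v_{5} = v_{6}  ⇒ sig = (2;(1))
  P={2,6}:  v_{2} + v_{6} = v_{7}  ⇒ sig = (2;(1))
  P={2,8}:  v_{2} + v_{8} = v_{4}  ⇒ sig = (2;(1))
  P={3,5}:  v_{3} + v_{5} = v_{1}  ⇒ sig = (2;(1))
  P={3,7}:  v_{3} + v_{7} = v_{2}  ⇒ sig = (2;(1))
  P={4,5}:  v_{4} + v_{5} = v_{2}  ⇒ sig = (2;(1))
  P={6,8}:  v_{6} + v_{8} = v_{2}  ⇒ sig = (2;(1))
  P={3,4}:  v_{3} + v_{4} = 2·v_{8}  ⇒ sig = (2;(2))
  P={4,6}:  v_{4} + v_{6} = 2·v_{2}  ⇒ sig = (2;(2))
  P={5,7}:  v_{5} + v_{7} = 2·v_{6}  ⇒ sig = (2;(2))
  P={7,8}:  v_{7} + v_{8} = 2·v_{2}  ⇒ sig = (2;(2))
  P={4,7}:  v_{4} + v_{7} = 3·v_{2}  ⇒ sig = (2;(3))

Signatures (|P|; sorted positive RHS coefficients), sorted:
    (2;())
    (2;())
    (2;())
    (2;(1))
    (2;(1))
    (2;(1))
    (2;(1))
    (2;(1))
    (2;(1))
    (2;(1))
    (2;(1))
    (2;(1))
    (2;(1))
    (2;(1))
    (2;(1))
    (2;(2))
    (2;(2))
    (2;(2))
    (2;(2))
    (2;(3))


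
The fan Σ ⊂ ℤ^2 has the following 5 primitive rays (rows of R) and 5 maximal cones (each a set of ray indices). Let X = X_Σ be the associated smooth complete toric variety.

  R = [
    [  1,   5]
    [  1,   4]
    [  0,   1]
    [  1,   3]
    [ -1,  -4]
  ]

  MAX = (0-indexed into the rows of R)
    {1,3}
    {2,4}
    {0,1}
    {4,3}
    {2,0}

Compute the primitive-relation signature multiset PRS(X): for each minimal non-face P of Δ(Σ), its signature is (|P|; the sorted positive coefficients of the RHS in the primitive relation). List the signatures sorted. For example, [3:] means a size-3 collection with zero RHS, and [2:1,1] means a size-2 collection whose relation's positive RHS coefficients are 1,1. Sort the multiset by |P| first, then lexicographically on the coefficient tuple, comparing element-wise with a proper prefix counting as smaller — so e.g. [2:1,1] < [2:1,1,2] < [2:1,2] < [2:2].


Primitive collections (5):

  • {1,4}:  v_{1} + v_{4} = 0  ⟹  sig = [2:]
  • {0,4}:  v_{0} + v_{4} = v_{2}  ⟹  sig = [2:1]
  • {1,2}:  v_{1} + v_{2} = v_{0}  ⟹  sig = [2:1]
  • {2,3}:  v_{2} + v_{3} = v_{1}  ⟹  sig = [2:1]
  • {0,3}:  v_{0} + v_{3} = 2·v_{1}  ⟹  sig = [2:2]

Sorted signature multiset PRS(X):
[[2:], [2:1], [2:1], [2:1], [2:2]]


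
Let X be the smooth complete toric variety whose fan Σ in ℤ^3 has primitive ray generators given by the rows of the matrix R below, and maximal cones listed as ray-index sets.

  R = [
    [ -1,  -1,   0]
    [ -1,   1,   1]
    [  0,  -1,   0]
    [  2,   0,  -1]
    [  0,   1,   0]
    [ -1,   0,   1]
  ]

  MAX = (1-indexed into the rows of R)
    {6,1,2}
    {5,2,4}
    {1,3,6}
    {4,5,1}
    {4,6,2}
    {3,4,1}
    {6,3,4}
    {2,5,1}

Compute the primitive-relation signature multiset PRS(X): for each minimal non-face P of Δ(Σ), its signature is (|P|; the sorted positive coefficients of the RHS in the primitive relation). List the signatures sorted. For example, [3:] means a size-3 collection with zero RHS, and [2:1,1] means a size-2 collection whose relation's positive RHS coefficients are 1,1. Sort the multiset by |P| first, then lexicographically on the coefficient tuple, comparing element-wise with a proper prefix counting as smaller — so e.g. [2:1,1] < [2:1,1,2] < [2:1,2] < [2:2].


The 5 primitive collections of Σ (r=6, n=3):

  • {3,5}:  v_{3} + v_{5} = 0 — sig = [2:]
  • {2,3}:  v_{2} + v_{3} = v_{6} — sig = [2:1]
  • {5,6}:  v_{5} + v_{6} = v_{2} — sig = [2:1]
  • {1,2,4}:  v_{1} + v_{2} + v_{4} = 0 — sig = [3:]
  • {1,4,6}:  v_{1} + v_{4} + v_{6} = v_{3} — sig = [3:1]

so the primitive-relation signature multiset is
    [2:]
    [2:1]
    [2:1]
    [3:]
    [3:1]


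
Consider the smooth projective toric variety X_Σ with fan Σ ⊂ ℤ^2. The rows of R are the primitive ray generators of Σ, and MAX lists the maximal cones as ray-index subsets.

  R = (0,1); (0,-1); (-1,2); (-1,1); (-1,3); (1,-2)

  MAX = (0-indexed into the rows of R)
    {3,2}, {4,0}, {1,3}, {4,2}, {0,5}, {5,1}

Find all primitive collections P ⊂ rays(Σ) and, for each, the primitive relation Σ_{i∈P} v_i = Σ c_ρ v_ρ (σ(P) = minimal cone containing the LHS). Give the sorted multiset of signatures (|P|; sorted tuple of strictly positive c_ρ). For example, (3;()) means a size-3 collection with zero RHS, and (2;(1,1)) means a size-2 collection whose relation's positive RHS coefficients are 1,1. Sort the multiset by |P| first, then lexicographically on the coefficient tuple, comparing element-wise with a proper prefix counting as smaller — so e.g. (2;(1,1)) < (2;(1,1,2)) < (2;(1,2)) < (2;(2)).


Minimal non-faces — 9 found among 6 rays, 6 max cones:

  P={0,1}:  v_{0} + v_{1} = 0  →  sig = (2;())
  P={2,5}:  v_{2} + v_{5} = 0  →  sig = (2;())
  P={0,2}:  v_{0} + v_{2} = v_{4}  →  sig = (2;(1))
  P={0,3}:  v_{0} + v_{3} = v_{2}  →  sig = (2;(1))
  P={1,2}:  v_{1} + v_{2} = v_{3}  →  sig = (2;(1))
  P={1,4}:  v_{1} + v_{4} = v_{2}  →  sig = (2;(1))
  P={3,5}:  v_{3} + v_{5} = v_{1}  →  sig = (2;(1))
  P={4,5}:  v_{4} + v_{5} = v_{0}  →  sig = (2;(1))
  P={3,4}:  v_{3} + v_{4} = 2·v_{2}  →  sig = (2;(2))

Hence PRS(X_Σ) =
    (2;())
    (2;())
    (2;(1))
    (2;(1))
    (2;(1))
    (2;(1))
    (2;(1))
    (2;(1))
    (2;(2))


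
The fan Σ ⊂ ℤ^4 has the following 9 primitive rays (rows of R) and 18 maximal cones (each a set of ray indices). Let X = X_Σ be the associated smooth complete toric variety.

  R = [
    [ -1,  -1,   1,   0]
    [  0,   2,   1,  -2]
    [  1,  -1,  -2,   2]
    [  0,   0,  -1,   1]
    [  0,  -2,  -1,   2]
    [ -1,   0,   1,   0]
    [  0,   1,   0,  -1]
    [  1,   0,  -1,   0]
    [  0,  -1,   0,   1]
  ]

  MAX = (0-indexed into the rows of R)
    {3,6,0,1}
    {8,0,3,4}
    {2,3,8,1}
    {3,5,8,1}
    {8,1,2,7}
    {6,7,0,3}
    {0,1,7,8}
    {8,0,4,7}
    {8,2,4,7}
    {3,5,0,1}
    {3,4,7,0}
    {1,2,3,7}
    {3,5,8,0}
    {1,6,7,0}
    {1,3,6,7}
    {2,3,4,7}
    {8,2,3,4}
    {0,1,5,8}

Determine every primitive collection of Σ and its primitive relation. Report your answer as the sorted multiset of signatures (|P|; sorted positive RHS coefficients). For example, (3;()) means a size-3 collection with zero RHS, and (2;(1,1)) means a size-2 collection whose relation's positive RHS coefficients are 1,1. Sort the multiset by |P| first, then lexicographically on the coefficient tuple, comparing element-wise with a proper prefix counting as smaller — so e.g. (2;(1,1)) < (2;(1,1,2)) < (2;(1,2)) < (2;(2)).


The 12 primitive collections of Σ (r=9, n=4):

  {1,4}:  v_{1} + v_{4} = 0  so sig = (2;())
  {5,7}:  v_{5} + v_{7} = 0  so sig = (2;())
  {6,8}:  v_{6} + v_{8} = 0  so sig = (2;())
  {0,2}:  v_{0} + v_{2} = v_{4}  so sig = (2;(1))
  {2,5}:  v_{2} + v_{5} = v_{3} + v_{8}  so sig = (2;(1,1))
  {2,6}:  v_{2} + v_{6} = v_{3} + v_{7}  so sig = (2;(1,1))
  {4,5}:  v_{4} + v_{5} = v_{0} + v_{3} + v_{8}  so sig = (2;(1,1,1))
  {4,6}:  v_{4} + v_{6} = v_{0} + v_{3} + v_{7}  so sig = (2;(1,1,1))
  {5,6}:  v_{5} + v_{6} = v_{0} + v_{1} + v_{3}  so sig = (2;(1,1,1))
  {3,7,8}:  v_{3} + v_{7} + v_{8} = v_{2}  so sig = (3;(1))
  {0,1,3,7}:  v_{0} + v_{1} + v_{3} + v_{7} = v_{6}  so sig = (4;(1))
  {0,1,3,8}:  v_{0} + v_{1} + v_{3} + v_{8} = v_{5}  so sig = (4;(1))

Sorted signature multiset PRS(X):
    |P|=2: 9 collections, coeffs (), (), (), (1), (1,1), (1,1), (1,1,1), (1,1,1), (1,1,1)
    |P|=3: 1 collection, coeffs (1)
    |P|=4: 2 collections, coeffs (1), (1)


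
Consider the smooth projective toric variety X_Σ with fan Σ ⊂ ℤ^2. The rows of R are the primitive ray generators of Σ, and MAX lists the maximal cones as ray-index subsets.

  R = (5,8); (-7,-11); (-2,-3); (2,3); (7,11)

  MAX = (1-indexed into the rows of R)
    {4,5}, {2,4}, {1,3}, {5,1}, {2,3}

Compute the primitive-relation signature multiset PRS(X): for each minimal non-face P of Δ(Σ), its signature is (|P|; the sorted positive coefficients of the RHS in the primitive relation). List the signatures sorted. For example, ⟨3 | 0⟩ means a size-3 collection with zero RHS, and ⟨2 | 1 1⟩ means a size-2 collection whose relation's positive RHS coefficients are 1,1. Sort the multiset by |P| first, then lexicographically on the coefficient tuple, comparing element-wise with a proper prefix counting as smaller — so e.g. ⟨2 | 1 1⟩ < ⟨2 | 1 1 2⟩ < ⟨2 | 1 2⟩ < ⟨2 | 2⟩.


Primitive collections (5):

  • {2,5}:  v_{2} + v_{5} = 0 — sig = ⟨2 | 0⟩
  • {3,4}:  v_{3} + v_{4} = 0 — sig = ⟨2 | 0⟩
  • {1,2}:  v_{1} + v_{2} = v_{3} — sig = ⟨2 | 1⟩
  • {1,4}:  v_{1} + v_{4} = v_{5} — sig = ⟨2 | 1⟩
  • {3,5}:  v_{3} + v_{5} = v_{1} — sig = ⟨2 | 1⟩

so the primitive-relation signature multiset is
{ ⟨2 | 0⟩ ×2,  ⟨2 | 1⟩ ×3 }


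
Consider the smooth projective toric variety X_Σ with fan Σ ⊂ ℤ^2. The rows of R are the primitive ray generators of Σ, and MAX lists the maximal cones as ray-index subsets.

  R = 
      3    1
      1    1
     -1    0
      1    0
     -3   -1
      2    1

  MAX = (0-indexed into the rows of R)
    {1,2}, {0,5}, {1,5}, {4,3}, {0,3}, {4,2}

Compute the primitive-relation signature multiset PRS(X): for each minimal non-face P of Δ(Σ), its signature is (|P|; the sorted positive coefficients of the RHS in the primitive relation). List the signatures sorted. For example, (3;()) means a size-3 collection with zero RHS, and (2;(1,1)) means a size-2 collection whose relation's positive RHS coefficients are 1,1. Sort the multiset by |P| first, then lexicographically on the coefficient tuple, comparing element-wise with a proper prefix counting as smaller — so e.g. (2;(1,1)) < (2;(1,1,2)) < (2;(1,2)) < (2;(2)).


9 minimal non-faces of Δ(Σ) (on 6 rays):

  P={0,4}:  v_{0} + v_{4} = 0 ; sig = (2;())
  P={2,3}:  v_{2} + v_{3} = 0 ; sig = (2;())
  P={0,2}:  v_{0} + v_{2} = v_{5} ; sig = (2;(1))
  P={1,3}:  v_{1} + v_{3} = v_{5} ; sig = (2;(1))
  P={2,5}:  v_{2} + v_{5} = v_{1} ; sig = (2;(1))
  P={3,5}:  v_{3} + v_{5} = v_{0} ; sig = (2;(1))
  P={4,5}:  v_{4} + v_{5} = v_{2} ; sig = (2;(1))
  P={0,1}:  v_{0} + v_{1} = 2·v_{5} ; sig = (2;(2))
  P={1,4}:  v_{1} + v_{4} = 2·v_{2} ; sig = (2;(2))

Sorted signature multiset PRS(X):
    (2;())
    (2;())
    (2;(1))
    (2;(1))
    (2;(1))
    (2;(1))
    (2;(1))
    (2;(2))
    (2;(2))


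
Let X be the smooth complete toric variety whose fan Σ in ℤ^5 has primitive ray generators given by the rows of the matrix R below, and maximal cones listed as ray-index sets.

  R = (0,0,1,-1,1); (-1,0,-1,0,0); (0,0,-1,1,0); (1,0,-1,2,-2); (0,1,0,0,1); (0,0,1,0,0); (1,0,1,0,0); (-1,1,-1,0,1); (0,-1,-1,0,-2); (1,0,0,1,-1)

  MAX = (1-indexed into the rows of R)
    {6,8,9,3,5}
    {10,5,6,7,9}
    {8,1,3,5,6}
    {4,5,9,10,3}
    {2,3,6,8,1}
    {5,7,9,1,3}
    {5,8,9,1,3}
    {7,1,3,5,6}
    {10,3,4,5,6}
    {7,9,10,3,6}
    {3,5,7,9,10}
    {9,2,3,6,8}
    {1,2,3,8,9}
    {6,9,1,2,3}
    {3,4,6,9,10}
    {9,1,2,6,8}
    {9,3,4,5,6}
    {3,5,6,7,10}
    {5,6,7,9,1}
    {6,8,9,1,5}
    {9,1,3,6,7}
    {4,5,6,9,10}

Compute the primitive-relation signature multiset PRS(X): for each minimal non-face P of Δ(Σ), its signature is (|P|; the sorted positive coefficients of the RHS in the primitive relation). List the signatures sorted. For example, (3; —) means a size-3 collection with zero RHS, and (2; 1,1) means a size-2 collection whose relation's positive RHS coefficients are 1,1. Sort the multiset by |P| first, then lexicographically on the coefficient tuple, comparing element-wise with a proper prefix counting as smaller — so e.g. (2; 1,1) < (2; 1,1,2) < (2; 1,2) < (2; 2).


The 14 primitive collections of Σ (r=10, n=5):

  • {2,7}:  v_{2} + v_{7} = 0 ; sig = (2; —)
  • {1,4}:  v_{1} + v_{4} = v_{10} ; sig = (2; 1)
  • {1,10}:  v_{1} + v_{10} = v_{7} ; sig = (2; 1)
  • {2,5}:  v_{2} + v_{5} = v_{8} ; sig = (2; 1)
  • {7,8}:  v_{7} + v_{8} = v_{5} ; sig = (2; 1)
  • {2,10}:  v_{2} + v_{10} = v_{3} + v_{5} + v_{6} + v_{9} ; sig = (2; 1,1,1,1)
  • {8,10}:  v_{8} + v_{10} = v_{3} + 2·v_{5} + v_{6} + v_{9} ; sig = (2; 1,1,1,2)
  • {4,7}:  v_{4} + v_{7} = 2·v_{10} ; sig = (2; 2)
  • {2,4}:  v_{2} + v_{4} = 2·v_{3} + 2·v_{5} + 2·v_{6} + 2·v_{9} ; sig = (2; 2,2,2,2)
  • {4,8}:  v_{4} + v_{8} = 2·v_{3} + 3·v_{5} + 2·v_{6} + 2·v_{9} ; sig = (2; 2,2,2,3)
  • {1,3,5,6,9}:  v_{1} + v_{3} + v_{5} + v_{6} + v_{9} = 0 ; sig = (5; —)
  • {1,3,6,8,9}:  v_{1} + v_{3} + v_{6} + v_{8} + v_{9} = v_{2} ; sig = (5; 1)
  • {3,5,6,7,9}:  v_{3} + v_{5} + v_{6} + v_{7} + v_{9} = v_{10} ; sig = (5; 1)
  • {3,5,6,9,10}:  v_{3} + v_{5} + v_{6} + v_{9} + v_{10} = v_{4} ; sig = (5; 1)

Signatures (|P|; sorted positive RHS coefficients), sorted:
    |P|=2: 10 collections, coeffs (), (1), (1), (1), (1), (1,1,1,1), (1,1,1,2), (2), (2,2,2,2), (2,2,2,3)
    |P|=5: 4 collections, coeffs (), (1), (1), (1)


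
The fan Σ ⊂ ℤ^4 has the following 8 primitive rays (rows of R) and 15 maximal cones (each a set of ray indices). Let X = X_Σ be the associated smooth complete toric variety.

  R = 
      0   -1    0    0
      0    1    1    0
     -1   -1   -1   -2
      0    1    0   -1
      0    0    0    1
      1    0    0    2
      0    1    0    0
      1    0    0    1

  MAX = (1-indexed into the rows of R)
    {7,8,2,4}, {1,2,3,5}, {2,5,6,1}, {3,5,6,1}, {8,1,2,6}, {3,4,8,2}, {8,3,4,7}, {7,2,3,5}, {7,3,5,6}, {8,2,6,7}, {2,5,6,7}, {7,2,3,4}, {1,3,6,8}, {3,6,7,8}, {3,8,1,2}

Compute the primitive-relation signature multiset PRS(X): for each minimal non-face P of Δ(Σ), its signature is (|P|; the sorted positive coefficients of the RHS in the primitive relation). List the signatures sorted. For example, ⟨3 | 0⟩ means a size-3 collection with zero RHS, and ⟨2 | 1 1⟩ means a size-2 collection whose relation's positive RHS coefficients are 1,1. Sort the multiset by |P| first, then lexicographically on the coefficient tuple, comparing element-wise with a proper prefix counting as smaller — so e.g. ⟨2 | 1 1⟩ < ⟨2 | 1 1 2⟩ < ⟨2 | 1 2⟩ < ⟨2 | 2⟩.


The 7 primitive collections of Σ (r=8, n=4):

  {1,7}:  v_{1} + v_{7} = 0  ⇒ sig = ⟨2 | 0⟩
  {4,5}:  v_{4} + v_{5} = v_{7}  ⇒ sig = ⟨2 | 1⟩
  {5,8}:  v_{5} + v_{8} = v_{6}  ⇒ sig = ⟨2 | 1⟩
  {4,6}:  v_{4} + v_{6} = v_{7} + v_{8}  ⇒ sig = ⟨2 | 1 1⟩
  {1,4}:  v_{1} + v_{4} = v_{2} + v_{3} + v_{8}  ⇒ sig = ⟨2 | 1 1 1⟩
  {2,3,6}:  v_{2} + v_{3} + v_{6} = 0  ⇒ sig = ⟨3 | 0⟩
  {2,3,7,8}:  v_{2} + v_{3} + v_{7} + v_{8} = v_{4}  ⇒ sig = ⟨4 | 1⟩

Sorted signature multiset PRS(X):
    ⟨2 | 0⟩
    ⟨2 | 1⟩
    ⟨2 | 1⟩
    ⟨2 | 1 1⟩
    ⟨2 | 1 1 1⟩
    ⟨3 | 0⟩
    ⟨4 | 1⟩


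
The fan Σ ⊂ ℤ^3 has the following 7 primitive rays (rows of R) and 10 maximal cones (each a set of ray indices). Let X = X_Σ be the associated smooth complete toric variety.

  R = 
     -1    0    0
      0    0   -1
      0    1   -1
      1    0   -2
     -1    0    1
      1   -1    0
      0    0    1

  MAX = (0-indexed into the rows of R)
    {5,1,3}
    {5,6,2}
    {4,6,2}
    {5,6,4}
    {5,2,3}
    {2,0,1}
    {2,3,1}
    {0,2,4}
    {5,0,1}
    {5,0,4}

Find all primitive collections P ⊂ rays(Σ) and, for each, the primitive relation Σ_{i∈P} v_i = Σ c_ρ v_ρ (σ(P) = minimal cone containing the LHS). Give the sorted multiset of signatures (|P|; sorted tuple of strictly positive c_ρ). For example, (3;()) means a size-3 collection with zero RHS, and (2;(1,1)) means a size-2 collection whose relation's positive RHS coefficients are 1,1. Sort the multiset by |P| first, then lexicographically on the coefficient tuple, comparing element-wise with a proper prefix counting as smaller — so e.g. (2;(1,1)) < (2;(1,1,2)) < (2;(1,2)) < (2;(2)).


Σ has 9 primitive collections:

  P={1,6}:  v_{1} + v_{6} = 0  so sig = (2;())
  P={0,6}:  v_{0} + v_{6} = v_{4}  so sig = (2;(1))
  P={1,4}:  v_{1} + v_{4} = v_{0}  so sig = (2;(1))
  P={3,4}:  v_{3} + v_{4} = v_{1}  so sig = (2;(1))
  P={3,6}:  v_{3} + v_{6} = v_{2} + v_{5}  so sig = (2;(1,1))
  P={0,3}:  v_{0} + v_{3} = 2·v_{1}  so sig = (2;(2))
  P={2,4,5}:  v_{2} + v_{4} + v_{5} = 0  so sig = (3;())
  P={0,2,5}:  v_{0} + v_{2} + v_{5} = v_{1}  so sig = (3;(1))
  P={1,2,5}:  v_{1} + v_{2} + v_{5} = v_{3}  so sig = (3;(1))

Signatures (|P|; sorted positive RHS coefficients), sorted:
[(2;()), (2;(1)), (2;(1)), (2;(1)), (2;(1,1)), (2;(2)), (3;()), (3;(1)), (3;(1))]


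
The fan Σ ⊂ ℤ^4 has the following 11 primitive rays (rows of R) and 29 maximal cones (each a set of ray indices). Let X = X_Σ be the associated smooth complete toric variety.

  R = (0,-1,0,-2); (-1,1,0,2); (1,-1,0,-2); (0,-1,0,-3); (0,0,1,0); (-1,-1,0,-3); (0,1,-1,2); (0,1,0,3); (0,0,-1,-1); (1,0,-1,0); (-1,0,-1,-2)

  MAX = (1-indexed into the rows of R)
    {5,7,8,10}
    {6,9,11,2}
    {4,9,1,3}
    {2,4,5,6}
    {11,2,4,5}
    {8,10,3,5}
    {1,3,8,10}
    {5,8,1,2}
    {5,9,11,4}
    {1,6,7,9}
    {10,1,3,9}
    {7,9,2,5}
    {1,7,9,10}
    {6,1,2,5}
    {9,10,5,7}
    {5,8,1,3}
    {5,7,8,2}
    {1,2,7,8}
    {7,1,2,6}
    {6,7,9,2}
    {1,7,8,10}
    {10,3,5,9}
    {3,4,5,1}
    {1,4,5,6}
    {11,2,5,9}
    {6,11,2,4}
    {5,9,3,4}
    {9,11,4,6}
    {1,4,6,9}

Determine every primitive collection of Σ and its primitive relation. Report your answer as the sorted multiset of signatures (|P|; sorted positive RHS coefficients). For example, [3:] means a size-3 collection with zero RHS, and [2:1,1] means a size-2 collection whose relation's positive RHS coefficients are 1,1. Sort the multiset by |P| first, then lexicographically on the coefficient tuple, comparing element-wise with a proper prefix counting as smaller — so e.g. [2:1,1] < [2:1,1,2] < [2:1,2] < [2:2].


24 minimal non-faces of Δ(Σ) (on 11 rays):

  P={2,3}:  v_{2} + v_{3} = 0 ; sig = [2:]
  P={4,8}:  v_{4} + v_{8} = 0 ; sig = [2:]
  P={2,10}:  v_{2} + v_{10} = v_{7} ; sig = [2:1]
  P={3,7}:  v_{3} + v_{7} = v_{10} ; sig = [2:1]
  P={4,7}:  v_{4} + v_{7} = v_{9} ; sig = [2:1]
  P={8,9}:  v_{8} + v_{9} = v_{7} ; sig = [2:1]
  P={1,11}:  v_{1} + v_{11} = v_{6} + v_{9} ; sig = [2:1,1]
  P={3,6}:  v_{3} + v_{6} = v_{1} + v_{4} ; sig = [2:1,1]
  P={3,11}:  v_{3} + v_{11} = v_{4} + v_{9} ; sig = [2:1,1]
  P={4,10}:  v_{4} + v_{10} = v_{3} + v_{9} ; sig = [2:1,1]
  P={6,8}:  v_{6} + v_{8} = v_{1} + v_{2} ; sig = [2:1,1]
  P={6,10}:  v_{6} + v_{10} = v_{1} + v_{9} ; sig = [2:1,1]
  P={8,11}:  v_{8} + v_{11} = v_{2} + v_{9} ; sig = [2:1,1]
  P={7,11}:  v_{7} + v_{11} = v_{2} + 2·v_{9} ; sig = [2:1,2]
  P={10,11}:  v_{10} + v_{11} = 2·v_{9} ; sig = [2:2]
  P={1,5,7}:  v_{1} + v_{5} + v_{7} = 0 ; sig = [3:]
  P={1,2,4}:  v_{1} + v_{2} + v_{4} = v_{6} ; sig = [3:1]
  P={1,5,9}:  v_{1} + v_{5} + v_{9} = v_{4} ; sig = [3:1]
  P={1,5,10}:  v_{1} + v_{5} + v_{10} = v_{3} ; sig = [3:1]
  P={2,4,9}:  v_{2} + v_{4} + v_{9} = v_{11} ; sig = [3:1]
  P={1,2,9}:  v_{1} + v_{2} + v_{9} = v_{6} + v_{7} ; sig = [3:1,1]
  P={5,6,7}:  v_{5} + v_{6} + v_{7} = v_{2} + v_{4} ; sig = [3:1,1]
  P={5,6,9}:  v_{5} + v_{6} + v_{9} = v_{2} + 2·v_{4} ; sig = [3:1,2]
  P={5,6,11}:  v_{5} + v_{6} + v_{11} = 2·v_{2} + 3·v_{4} ; sig = [3:2,3]

Hence PRS(X_Σ) =
{ [2:] ×2,  [2:1] ×4,  [2:1,1] ×7,  [2:1,2],  [2:2],  [3:],  [3:1] ×4,  [3:1,1] ×2,  [3:1,2],  [3:2,3] }


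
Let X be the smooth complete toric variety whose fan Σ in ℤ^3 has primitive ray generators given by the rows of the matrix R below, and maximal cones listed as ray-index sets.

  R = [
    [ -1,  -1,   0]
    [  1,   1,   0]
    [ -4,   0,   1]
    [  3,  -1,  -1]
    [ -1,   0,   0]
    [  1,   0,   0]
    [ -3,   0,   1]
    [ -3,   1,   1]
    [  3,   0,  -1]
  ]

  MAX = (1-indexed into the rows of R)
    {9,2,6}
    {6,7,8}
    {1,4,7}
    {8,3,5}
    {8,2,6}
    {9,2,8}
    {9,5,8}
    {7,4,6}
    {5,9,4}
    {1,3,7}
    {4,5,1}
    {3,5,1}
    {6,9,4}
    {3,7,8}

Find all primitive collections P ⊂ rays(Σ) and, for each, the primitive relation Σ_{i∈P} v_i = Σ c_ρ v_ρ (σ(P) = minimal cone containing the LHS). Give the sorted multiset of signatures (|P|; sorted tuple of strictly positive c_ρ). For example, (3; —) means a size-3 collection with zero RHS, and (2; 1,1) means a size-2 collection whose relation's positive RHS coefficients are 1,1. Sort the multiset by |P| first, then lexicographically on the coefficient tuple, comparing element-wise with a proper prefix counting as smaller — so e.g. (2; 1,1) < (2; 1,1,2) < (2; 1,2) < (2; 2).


Σ has 16 primitive collections:

  P={1,2}:  v_{1} + v_{2} = 0  →  sig = (2; —)
  P={4,8}:  v_{4} + v_{8} = 0  →  sig = (2; —)
  P={5,6}:  v_{5} + v_{6} = 0  →  sig = (2; —)
  P={7,9}:  v_{7} + v_{9} = 0  →  sig = (2; —)
  P={1,8}:  v_{1} + v_{8} = v_{3}  →  sig = (2; 1)
  P={2,3}:  v_{2} + v_{3} = v_{8}  →  sig = (2; 1)
  P={3,4}:  v_{3} + v_{4} = v_{1}  →  sig = (2; 1)
  P={3,6}:  v_{3} + v_{6} = v_{7}  →  sig = (2; 1)
  P={3,9}:  v_{3} + v_{9} = v_{5}  →  sig = (2; 1)
  P={5,7}:  v_{5} + v_{7} = v_{3}  →  sig = (2; 1)
  P={1,6}:  v_{1} + v_{6} = v_{4} + v_{7}  →  sig = (2; 1,1)
  P={1,9}:  v_{1} + v_{9} = v_{4} + v_{5}  →  sig = (2; 1,1)
  P={2,4}:  v_{2} + v_{4} = v_{6} + v_{9}  →  sig = (2; 1,1)
  P={2,5}:  v_{2} + v_{5} = v_{8} + v_{9}  →  sig = (2; 1,1)
  P={2,7}:  v_{2} + v_{7} = v_{6} + v_{8}  →  sig = (2; 1,1)
  P={6,8,9}:  v_{6} + v_{8} + v_{9} = v_{2}  →  sig = (3; 1)

Sorted signature multiset PRS(X):
    (2; —)
    (2; —)
    (2; —)
    (2; —)
    (2; 1)
    (2; 1)
    (2; 1)
    (2; 1)
    (2; 1)
    (2; 1)
    (2; 1,1)
    (2; 1,1)
    (2; 1,1)
    (2; 1,1)
    (2; 1,1)
    (3; 1)


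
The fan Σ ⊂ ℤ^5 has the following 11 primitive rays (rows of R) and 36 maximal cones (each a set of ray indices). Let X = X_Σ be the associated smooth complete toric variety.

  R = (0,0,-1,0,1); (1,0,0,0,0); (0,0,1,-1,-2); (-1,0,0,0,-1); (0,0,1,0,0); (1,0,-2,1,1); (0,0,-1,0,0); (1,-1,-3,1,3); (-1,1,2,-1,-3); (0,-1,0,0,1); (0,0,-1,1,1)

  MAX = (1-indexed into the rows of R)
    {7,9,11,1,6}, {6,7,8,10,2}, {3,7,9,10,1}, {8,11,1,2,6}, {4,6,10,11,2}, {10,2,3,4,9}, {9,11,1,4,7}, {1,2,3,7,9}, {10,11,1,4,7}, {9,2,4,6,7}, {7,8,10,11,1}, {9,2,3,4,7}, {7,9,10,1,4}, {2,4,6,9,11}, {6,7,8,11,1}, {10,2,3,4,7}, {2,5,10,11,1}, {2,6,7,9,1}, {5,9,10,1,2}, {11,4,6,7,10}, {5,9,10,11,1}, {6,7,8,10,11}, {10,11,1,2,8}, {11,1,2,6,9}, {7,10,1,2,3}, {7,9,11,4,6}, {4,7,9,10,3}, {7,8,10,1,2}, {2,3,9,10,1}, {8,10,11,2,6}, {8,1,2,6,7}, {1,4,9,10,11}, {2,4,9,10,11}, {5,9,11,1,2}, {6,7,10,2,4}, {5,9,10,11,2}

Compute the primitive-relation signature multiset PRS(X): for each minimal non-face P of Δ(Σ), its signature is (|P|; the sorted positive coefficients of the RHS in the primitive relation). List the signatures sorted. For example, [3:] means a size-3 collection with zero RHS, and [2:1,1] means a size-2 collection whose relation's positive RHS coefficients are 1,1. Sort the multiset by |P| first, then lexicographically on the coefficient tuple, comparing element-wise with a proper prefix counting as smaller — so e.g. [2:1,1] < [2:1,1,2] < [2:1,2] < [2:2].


Δ(Σ) — 11 vertices, 19 min non-faces:

  P = {5,7}:  v_{5} + v_{7} = 0  →  sig = [2:]
  P = {8,9}:  v_{8} + v_{9} = v_{7}  →  sig = [2:1]
  P = {3,11}:  v_{3} + v_{11} = v_{2} + v_{4}  →  sig = [2:1,1]
  P = {5,6}:  v_{5} + v_{6} = v_{2} + v_{11}  →  sig = [2:1,1]
  P = {3,5}:  v_{3} + v_{5} = v_{2} + v_{9} + v_{10}  →  sig = [2:1,1,1]
  P = {4,5}:  v_{4} + v_{5} = v_{9} + v_{10} + v_{11}  →  sig = [2:1,1,1]
  P = {5,8}:  v_{5} + v_{8} = v_{1} + v_{2} + v_{10} + v_{11}  →  sig = [2:1,1,1,1]
  P = {3,6}:  v_{3} + v_{6} = 2·v_{2} + v_{4} + v_{7}  →  sig = [2:1,1,2]
  P = {3,8}:  v_{3} + v_{8} = v_{2} + 2·v_{7} + v_{10}  →  sig = [2:1,1,2]
  P = {4,8}:  v_{4} + v_{8} = 2·v_{7} + v_{10} + v_{11}  →  sig = [2:1,1,2]
  P = {1,2,4}:  v_{1} + v_{2} + v_{4} = v_{7}  →  sig = [3:1]
  P = {1,6,10}:  v_{1} + v_{6} + v_{10} = v_{8}  →  sig = [3:1]
  P = {2,7,11}:  v_{2} + v_{7} + v_{11} = v_{6}  →  sig = [3:1]
  P = {6,9,10}:  v_{6} + v_{9} + v_{10} = v_{2} + v_{4}  →  sig = [3:1,1]
  P = {1,3,4}:  v_{1} + v_{3} + v_{4} = 2·v_{7} + v_{9} + v_{10}  →  sig = [3:1,1,2]
  P = {1,4,6}:  v_{1} + v_{4} + v_{6} = 2·v_{7} + v_{11}  →  sig = [3:1,2]
  P = {2,7,9,10}:  v_{2} + v_{7} + v_{9} + v_{10} = v_{3}  →  sig = [4:1]
  P = {7,9,10,11}:  v_{7} + v_{9} + v_{10} + v_{11} = v_{4}  →  sig = [4:1]
  P = {1,2,9,10,11}:  v_{1} + v_{2} + v_{9} + v_{10} + v_{11} = 0  →  sig = [5:]

Sorted signature multiset PRS(X):
{ [2:],  [2:1],  [2:1,1] ×2,  [2:1,1,1] ×2,  [2:1,1,1,1],  [2:1,1,2] ×3,  [3:1] ×3,  [3:1,1],  [3:1,1,2],  [3:1,2],  [4:1] ×2,  [5:] }


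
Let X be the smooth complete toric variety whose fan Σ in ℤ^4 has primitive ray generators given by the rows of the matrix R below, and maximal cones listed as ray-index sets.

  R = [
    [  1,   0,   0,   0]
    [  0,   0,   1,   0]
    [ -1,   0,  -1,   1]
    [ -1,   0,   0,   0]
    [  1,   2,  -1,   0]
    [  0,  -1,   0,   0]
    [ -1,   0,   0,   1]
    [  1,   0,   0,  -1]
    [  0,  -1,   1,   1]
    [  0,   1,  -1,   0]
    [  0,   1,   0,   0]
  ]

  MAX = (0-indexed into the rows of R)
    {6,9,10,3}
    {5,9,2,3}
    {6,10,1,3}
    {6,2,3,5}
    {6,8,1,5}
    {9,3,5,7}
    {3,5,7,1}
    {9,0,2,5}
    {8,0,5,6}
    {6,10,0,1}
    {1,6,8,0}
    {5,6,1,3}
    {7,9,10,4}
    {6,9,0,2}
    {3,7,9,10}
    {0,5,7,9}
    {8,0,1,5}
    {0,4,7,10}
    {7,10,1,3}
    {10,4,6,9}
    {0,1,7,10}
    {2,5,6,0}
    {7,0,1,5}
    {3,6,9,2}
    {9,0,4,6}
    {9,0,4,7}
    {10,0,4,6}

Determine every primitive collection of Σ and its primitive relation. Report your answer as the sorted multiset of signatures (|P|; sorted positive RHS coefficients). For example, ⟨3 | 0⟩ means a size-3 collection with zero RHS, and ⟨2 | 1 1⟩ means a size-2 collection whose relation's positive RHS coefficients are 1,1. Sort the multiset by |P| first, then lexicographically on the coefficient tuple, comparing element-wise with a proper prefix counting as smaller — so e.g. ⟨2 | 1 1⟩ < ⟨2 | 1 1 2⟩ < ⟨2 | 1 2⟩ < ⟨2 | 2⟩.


Primitive collections (20):

  P = {0,3}:  v_{0} + v_{3} = 0  so sig = ⟨2 | 0⟩
  P = {5,10}:  v_{5} + v_{10} = 0  so sig = ⟨2 | 0⟩
  P = {6,7}:  v_{6} + v_{7} = 0  so sig = ⟨2 | 0⟩
  P = {1,2}:  v_{1} + v_{2} = v_{6}  so sig = ⟨2 | 1⟩
  P = {1,9}:  v_{1} + v_{9} = v_{10}  so sig = ⟨2 | 1⟩
  P = {2,7}:  v_{2} + v_{7} = v_{5} + v_{9}  so sig = ⟨2 | 1 1⟩
  P = {2,10}:  v_{2} + v_{10} = v_{6} + v_{9}  so sig = ⟨2 | 1 1⟩
  P = {3,4}:  v_{3} + v_{4} = v_{9} + v_{10}  so sig = ⟨2 | 1 1⟩
  P = {4,5}:  v_{4} + v_{5} = v_{0} + v_{9}  so sig = ⟨2 | 1 1⟩
  P = {8,9}:  v_{8} + v_{9} = v_{0} + v_{6}  so sig = ⟨2 | 1 1⟩
  P = {3,8}:  v_{3} + v_{8} = v_{1} + v_{5} + v_{6}  so sig = ⟨2 | 1 1 1⟩
  P = {7,8}:  v_{7} + v_{8} = v_{0} + v_{1} + v_{5}  so sig = ⟨2 | 1 1 1⟩
  P = {8,10}:  v_{8} + v_{10} = v_{0} + v_{1} + v_{6}  so sig = ⟨2 | 1 1 1⟩
  P = {2,4}:  v_{2} + v_{4} = v_{0} + v_{6} + 2·v_{9}  so sig = ⟨2 | 1 1 2⟩
  P = {2,8}:  v_{2} + v_{8} = v_{0} + v_{5} + 2·v_{6}  so sig = ⟨2 | 1 1 2⟩
  P = {4,8}:  v_{4} + v_{8} = 2·v_{0} + v_{6} + v_{10}  so sig = ⟨2 | 1 1 2⟩
  P = {1,4}:  v_{1} + v_{4} = v_{0} + 2·v_{10}  so sig = ⟨2 | 1 2⟩
  P = {0,9,10}:  v_{0} + v_{9} + v_{10} = v_{4}  so sig = ⟨3 | 1⟩
  P = {5,6,9}:  v_{5} + v_{6} + v_{9} = v_{2}  so sig = ⟨3 | 1⟩
  P = {0,1,5,6}:  v_{0} + v_{1} + v_{5} + v_{6} = v_{8}  so sig = ⟨4 | 1⟩

Sorted signature multiset PRS(X):
{ ⟨2 | 0⟩ ×3,  ⟨2 | 1⟩ ×2,  ⟨2 | 1 1⟩ ×5,  ⟨2 | 1 1 1⟩ ×3,  ⟨2 | 1 1 2⟩ ×3,  ⟨2 | 1 2⟩,  ⟨3 | 1⟩ ×2,  ⟨4 | 1⟩ }


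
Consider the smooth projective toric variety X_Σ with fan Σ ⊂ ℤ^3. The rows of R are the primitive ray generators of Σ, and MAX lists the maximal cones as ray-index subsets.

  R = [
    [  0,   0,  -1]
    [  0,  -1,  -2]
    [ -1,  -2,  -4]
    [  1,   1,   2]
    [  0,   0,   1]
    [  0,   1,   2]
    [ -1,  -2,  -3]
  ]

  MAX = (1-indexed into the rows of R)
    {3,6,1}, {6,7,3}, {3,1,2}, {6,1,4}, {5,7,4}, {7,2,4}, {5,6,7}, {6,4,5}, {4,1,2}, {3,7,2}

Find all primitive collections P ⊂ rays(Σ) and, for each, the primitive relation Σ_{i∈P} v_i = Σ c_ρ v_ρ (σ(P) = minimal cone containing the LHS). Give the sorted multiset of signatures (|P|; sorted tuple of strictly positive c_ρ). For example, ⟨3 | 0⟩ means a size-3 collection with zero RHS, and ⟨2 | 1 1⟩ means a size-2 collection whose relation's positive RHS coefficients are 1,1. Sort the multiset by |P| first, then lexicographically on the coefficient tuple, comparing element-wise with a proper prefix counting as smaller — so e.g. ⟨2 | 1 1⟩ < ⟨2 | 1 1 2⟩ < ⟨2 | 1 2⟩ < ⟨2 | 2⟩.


Minimal non-faces — 7 found among 7 rays, 10 max cones:

  P = {1,5}:  v_{1} + v_{5} = 0  so sig = ⟨2 | 0⟩
  P = {2,6}:  v_{2} + v_{6} = 0  so sig = ⟨2 | 0⟩
  P = {1,7}:  v_{1} + v_{7} = v_{3}  so sig = ⟨2 | 1⟩
  P = {3,4}:  v_{3} + v_{4} = v_{2}  so sig = ⟨2 | 1⟩
  P = {3,5}:  v_{3} + v_{5} = v_{7}  so sig = ⟨2 | 1⟩
  P = {2,5}:  v_{2} + v_{5} = v_{4} + v_{7}  so sig = ⟨2 | 1 1⟩
  P = {4,6,7}:  v_{4} + v_{6} + v_{7} = v_{5}  so sig = ⟨3 | 1⟩

so the primitive-relation signature multiset is
[⟨2 | 0⟩, ⟨2 | 0⟩, ⟨2 | 1⟩, ⟨2 | 1⟩, ⟨2 | 1⟩, ⟨2 | 1 1⟩, ⟨3 | 1⟩]


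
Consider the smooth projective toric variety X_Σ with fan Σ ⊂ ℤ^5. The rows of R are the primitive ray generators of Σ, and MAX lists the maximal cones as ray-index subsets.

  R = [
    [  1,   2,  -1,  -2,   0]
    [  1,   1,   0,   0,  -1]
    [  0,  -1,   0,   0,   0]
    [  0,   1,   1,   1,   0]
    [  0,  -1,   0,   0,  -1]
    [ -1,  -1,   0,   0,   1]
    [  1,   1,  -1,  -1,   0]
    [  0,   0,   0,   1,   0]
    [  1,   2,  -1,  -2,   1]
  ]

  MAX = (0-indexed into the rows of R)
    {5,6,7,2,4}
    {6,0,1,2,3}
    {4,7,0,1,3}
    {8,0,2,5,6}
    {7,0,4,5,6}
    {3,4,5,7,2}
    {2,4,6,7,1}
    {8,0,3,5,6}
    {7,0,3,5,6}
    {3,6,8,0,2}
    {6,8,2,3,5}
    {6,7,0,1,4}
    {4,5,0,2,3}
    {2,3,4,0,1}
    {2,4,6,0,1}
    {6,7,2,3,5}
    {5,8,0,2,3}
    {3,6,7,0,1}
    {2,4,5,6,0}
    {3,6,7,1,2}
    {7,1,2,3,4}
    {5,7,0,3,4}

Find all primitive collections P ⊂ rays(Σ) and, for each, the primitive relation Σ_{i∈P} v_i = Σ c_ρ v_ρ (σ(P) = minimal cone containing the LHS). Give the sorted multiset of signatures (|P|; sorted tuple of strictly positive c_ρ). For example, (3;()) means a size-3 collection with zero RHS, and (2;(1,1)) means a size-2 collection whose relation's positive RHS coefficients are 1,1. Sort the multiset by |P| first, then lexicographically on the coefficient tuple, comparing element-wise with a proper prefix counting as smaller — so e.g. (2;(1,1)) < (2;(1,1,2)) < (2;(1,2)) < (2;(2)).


The 7 primitive collections of Σ (r=9, n=5):

  • {1,5}:  v_{1} + v_{5} = 0  so sig = (2;())
  • {4,8}:  v_{4} + v_{8} = v_{0} + v_{2}  so sig = (2;(1,1))
  • {1,8}:  v_{1} + v_{8} = v_{0} + v_{2} + v_{3} + v_{6}  so sig = (2;(1,1,1,1))
  • {7,8}:  v_{7} + v_{8} = v_{3} + v_{5} + 2·v_{6}  so sig = (2;(1,1,2))
  • {0,2,7}:  v_{0} + v_{2} + v_{7} = v_{6}  so sig = (3;(1))
  • {3,4,6}:  v_{3} + v_{4} + v_{6} = v_{1}  so sig = (3;(1))
  • {0,2,3,5,6}:  v_{0} + v_{2} + v_{3} + v_{5} + v_{6} = v_{8}  so sig = (5;(1))

Hence PRS(X_Σ) =
    (2;())
    (2;(1,1))
    (2;(1,1,1,1))
    (2;(1,1,2))
    (3;(1))
    (3;(1))
    (5;(1))


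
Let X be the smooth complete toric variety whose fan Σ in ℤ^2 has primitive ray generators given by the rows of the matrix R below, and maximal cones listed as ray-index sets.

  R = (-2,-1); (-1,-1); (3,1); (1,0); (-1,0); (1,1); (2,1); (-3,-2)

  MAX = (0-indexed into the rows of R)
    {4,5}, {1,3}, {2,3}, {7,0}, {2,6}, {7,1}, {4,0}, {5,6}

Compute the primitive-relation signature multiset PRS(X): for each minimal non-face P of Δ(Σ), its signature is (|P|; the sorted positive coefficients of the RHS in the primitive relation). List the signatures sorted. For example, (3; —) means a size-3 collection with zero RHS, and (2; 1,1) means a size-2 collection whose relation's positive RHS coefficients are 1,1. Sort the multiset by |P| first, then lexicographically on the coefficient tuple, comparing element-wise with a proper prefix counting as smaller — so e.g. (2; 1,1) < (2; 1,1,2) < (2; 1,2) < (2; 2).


|primitive collections| = 20. Relations:

  {0,6}:  v_{0} + v_{6} = 0  ⟹  sig = (2; —)
  {1,5}:  v_{1} + v_{5} = 0  ⟹  sig = (2; —)
  {3,4}:  v_{3} + v_{4} = 0  ⟹  sig = (2; —)
  {0,1}:  v_{0} + v_{1} = v_{7}  ⟹  sig = (2; 1)
  {0,2}:  v_{0} + v_{2} = v_{3}  ⟹  sig = (2; 1)
  {0,3}:  v_{0} + v_{3} = v_{1}  ⟹  sig = (2; 1)
  {0,5}:  v_{0} + v_{5} = v_{4}  ⟹  sig = (2; 1)
  {1,4}:  v_{1} + v_{4} = v_{0}  ⟹  sig = (2; 1)
  {1,6}:  v_{1} + v_{6} = v_{3}  ⟹  sig = (2; 1)
  {2,4}:  v_{2} + v_{4} = v_{6}  ⟹  sig = (2; 1)
  {3,5}:  v_{3} + v_{5} = v_{6}  ⟹  sig = (2; 1)
  {3,6}:  v_{3} + v_{6} = v_{2}  ⟹  sig = (2; 1)
  {4,6}:  v_{4} + v_{6} = v_{5}  ⟹  sig = (2; 1)
  {5,7}:  v_{5} + v_{7} = v_{0}  ⟹  sig = (2; 1)
  {6,7}:  v_{6} + v_{7} = v_{1}  ⟹  sig = (2; 1)
  {2,7}:  v_{2} + v_{7} = v_{1} + v_{3}  ⟹  sig = (2; 1,1)
  {1,2}:  v_{1} + v_{2} = 2·v_{3}  ⟹  sig = (2; 2)
  {2,5}:  v_{2} + v_{5} = 2·v_{6}  ⟹  sig = (2; 2)
  {3,7}:  v_{3} + v_{7} = 2·v_{1}  ⟹  sig = (2; 2)
  {4,7}:  v_{4} + v_{7} = 2·v_{0}  ⟹  sig = (2; 2)

Signatures (|P|; sorted positive RHS coefficients), sorted:
[(2; —), (2; —), (2; —), (2; 1), (2; 1), (2; 1), (2; 1), (2; 1), (2; 1), (2; 1), (2; 1), (2; 1), (2; 1), (2; 1), (2; 1), (2; 1,1), (2; 2), (2; 2), (2; 2), (2; 2)]
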